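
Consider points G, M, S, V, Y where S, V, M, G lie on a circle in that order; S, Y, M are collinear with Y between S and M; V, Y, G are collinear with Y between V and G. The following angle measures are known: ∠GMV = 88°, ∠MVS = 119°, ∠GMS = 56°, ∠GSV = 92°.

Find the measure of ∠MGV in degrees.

1. ∠MGS = 61°  [cyclic SVMG, opposite ∠V+∠G]
2. ∠GSM = 63°  [△SMG]
3. ∠GVM = 63°  [same arc MG]
4. ∠MGV = 29°  [△VMG]

∠MGV = 29°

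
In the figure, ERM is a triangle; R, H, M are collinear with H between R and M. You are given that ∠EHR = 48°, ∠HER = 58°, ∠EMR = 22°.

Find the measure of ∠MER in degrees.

1. ∠ERH = 74°  [△ERH]
2. ∠ERM = 74°  [H on ray RM]
3. ∠MER = 84°  [△ERM]

∠MER = 84°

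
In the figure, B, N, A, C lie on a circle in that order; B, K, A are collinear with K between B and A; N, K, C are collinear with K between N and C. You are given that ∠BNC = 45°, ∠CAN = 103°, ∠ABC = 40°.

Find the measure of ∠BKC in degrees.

∠BKC = 82°

1. ∠CBN = 77°  [cyclic BNAC, opposite ∠B+∠A]
2. ∠BCN = 58°  [△BNC]
3. ∠BKC = 82°  [△BKC]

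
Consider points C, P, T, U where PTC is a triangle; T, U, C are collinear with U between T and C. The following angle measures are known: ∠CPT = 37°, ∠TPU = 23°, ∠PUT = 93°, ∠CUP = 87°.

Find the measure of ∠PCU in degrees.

1. ∠PTU = 64°  [△PTU]
2. ∠CTP = 64°  [U on ray TC]
3. ∠PCT = 79°  [△PTC]
4. ∠PCU = 79°  [U on ray CT]

∠PCU = 79°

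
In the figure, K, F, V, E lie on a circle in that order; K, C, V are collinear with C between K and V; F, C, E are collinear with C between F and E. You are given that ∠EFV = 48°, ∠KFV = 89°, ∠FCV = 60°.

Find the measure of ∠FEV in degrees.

1. ∠FVK = 72°  [△FCV]
2. ∠FKV = 19°  [△KFV]
3. ∠FEV = 19°  [same arc FV]

∠FEV = 19°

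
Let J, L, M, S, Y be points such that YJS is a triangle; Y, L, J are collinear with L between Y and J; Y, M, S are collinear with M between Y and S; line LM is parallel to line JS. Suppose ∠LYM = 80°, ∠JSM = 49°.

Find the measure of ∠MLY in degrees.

1. ∠JYS = 80°  [L on YJ, M on YS]
2. ∠JSY = 49°  [M on ray SY]
3. ∠SJY = 51°  [△YJS]
4. ∠MLY = 51°  [LM∥JS, corresponding at L]

∠MLY = 51°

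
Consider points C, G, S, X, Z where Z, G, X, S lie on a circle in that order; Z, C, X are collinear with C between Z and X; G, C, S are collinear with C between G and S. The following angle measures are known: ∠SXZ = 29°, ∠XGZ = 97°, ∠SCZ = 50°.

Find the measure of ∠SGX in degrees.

1. ∠XSZ = 83°  [cyclic ZGXS, opposite ∠G+∠S]
2. ∠SZX = 68°  [△ZXS]
3. ∠SGX = 68°  [same arc XS]

∠SGX = 68°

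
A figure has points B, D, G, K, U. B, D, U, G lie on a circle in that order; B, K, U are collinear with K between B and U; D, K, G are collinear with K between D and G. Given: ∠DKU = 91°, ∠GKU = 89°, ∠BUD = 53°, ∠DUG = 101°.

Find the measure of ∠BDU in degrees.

1. ∠GDU = 36°  [△DKU]
2. ∠DGU = 43°  [△DUG]
3. ∠DBU = 43°  [same arc DU]
4. ∠BDU = 84°  [△BDU]

∠BDU = 84°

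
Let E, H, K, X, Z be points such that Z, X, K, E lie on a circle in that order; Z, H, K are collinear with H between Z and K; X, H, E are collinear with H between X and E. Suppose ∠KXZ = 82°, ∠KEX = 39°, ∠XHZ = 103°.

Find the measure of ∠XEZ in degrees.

1. ∠KZX = 39°  [same arc XK]
2. ∠XKZ = 59°  [△ZXK]
3. ∠XEZ = 59°  [same arc ZX]

∠XEZ = 59°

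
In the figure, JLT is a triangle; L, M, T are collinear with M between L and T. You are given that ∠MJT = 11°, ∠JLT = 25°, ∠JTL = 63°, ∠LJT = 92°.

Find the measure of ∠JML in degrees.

∠JML = 74°

1. ∠JTM = 63°  [M on ray TL]
2. ∠JMT = 106°  [△JMT]
3. ∠JML = 74°  [linear pair at M on LT]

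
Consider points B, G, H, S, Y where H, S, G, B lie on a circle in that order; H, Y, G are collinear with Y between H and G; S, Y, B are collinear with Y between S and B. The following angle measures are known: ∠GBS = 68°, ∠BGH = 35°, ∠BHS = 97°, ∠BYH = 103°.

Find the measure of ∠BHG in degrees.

∠BHG = 29°

1. ∠BSH = 35°  [same arc HB]
2. ∠HBS = 48°  [△HSB]
3. ∠BHG = 29°  [△HYB]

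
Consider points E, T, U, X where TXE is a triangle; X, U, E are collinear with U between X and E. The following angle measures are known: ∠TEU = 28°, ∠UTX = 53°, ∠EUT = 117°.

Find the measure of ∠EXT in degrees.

∠EXT = 64°

1. ∠TUX = 63°  [linear pair at U on XE]
2. ∠TXU = 64°  [△TXU]
3. ∠EXT = 64°  [U on ray XE]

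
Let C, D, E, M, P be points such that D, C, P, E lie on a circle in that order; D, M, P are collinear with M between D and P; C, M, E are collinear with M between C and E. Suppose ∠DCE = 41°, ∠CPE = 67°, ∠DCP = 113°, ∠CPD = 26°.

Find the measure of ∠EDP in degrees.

∠EDP = 72°

1. ∠DPE = 41°  [same arc DE]
2. ∠DEP = 67°  [cyclic DCPE, opposite ∠C+∠E]
3. ∠EDP = 72°  [△DPE]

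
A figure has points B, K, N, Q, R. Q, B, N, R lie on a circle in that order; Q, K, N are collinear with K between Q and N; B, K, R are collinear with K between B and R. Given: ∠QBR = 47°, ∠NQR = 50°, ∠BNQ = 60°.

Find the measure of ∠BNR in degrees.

1. ∠BRQ = 60°  [same arc QB]
2. ∠BQR = 73°  [△QBR]
3. ∠BNR = 107°  [cyclic QBNR, opposite ∠Q+∠N]

∠BNR = 107°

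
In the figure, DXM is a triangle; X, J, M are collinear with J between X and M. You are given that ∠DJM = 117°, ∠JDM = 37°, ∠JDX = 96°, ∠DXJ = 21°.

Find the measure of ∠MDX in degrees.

∠MDX = 133°

1. ∠DMJ = 26°  [△DJM]
2. ∠DXM = 21°  [J on ray XM]
3. ∠DMX = 26°  [J on ray MX]
4. ∠MDX = 133°  [△DXM]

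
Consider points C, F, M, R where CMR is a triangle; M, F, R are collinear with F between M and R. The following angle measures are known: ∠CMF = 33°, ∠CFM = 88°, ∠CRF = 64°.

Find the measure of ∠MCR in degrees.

∠MCR = 83°

1. ∠CMR = 33°  [F on ray MR]
2. ∠CRM = 64°  [F on ray RM]
3. ∠MCR = 83°  [△CMR]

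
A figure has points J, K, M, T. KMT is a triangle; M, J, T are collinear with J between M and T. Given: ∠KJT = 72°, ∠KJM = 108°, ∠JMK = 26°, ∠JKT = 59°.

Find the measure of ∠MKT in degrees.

1. ∠JTK = 49°  [△KJT]
2. ∠KMT = 26°  [J on ray MT]
3. ∠KTM = 49°  [J on ray TM]
4. ∠MKT = 105°  [△KMT]

∠MKT = 105°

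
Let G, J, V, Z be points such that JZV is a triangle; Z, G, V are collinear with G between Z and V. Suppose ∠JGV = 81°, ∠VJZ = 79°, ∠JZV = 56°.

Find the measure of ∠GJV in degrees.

∠GJV = 54°

1. ∠JVZ = 45°  [△JZV]
2. ∠GVJ = 45°  [G on ray VZ]
3. ∠GJV = 54°  [△JGV]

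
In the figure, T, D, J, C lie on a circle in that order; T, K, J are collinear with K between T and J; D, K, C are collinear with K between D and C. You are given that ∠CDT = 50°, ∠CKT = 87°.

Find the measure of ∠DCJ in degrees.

1. ∠CJT = 50°  [same arc TC]
2. ∠CKJ = 93°  [linear pair at K on TJ]
3. ∠DCJ = 37°  [△JKC]

∠DCJ = 37°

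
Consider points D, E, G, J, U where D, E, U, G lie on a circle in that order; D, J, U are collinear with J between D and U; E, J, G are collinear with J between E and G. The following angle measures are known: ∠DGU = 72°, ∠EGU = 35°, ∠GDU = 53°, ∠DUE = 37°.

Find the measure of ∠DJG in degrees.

∠DJG = 90°

1. ∠DUG = 55°  [△DUG]
2. ∠GJU = 90°  [△UJG]
3. ∠DJG = 90°  [linear pair at J on DU]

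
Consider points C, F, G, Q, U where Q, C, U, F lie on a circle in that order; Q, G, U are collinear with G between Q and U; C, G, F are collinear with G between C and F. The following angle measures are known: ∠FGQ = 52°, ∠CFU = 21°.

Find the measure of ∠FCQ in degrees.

1. ∠CGU = 52°  [vertical angles at G]
2. ∠CQU = 21°  [same arc CU]
3. ∠CGQ = 128°  [linear pair at G on QU]
4. ∠FCQ = 31°  [△QGC]

∠FCQ = 31°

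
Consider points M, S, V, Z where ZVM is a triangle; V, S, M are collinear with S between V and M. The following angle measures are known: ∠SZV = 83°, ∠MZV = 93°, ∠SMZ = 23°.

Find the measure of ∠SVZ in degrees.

∠SVZ = 64°

1. ∠VMZ = 23°  [S on ray MV]
2. ∠MVZ = 64°  [△ZVM]
3. ∠SVZ = 64°  [S on ray VM]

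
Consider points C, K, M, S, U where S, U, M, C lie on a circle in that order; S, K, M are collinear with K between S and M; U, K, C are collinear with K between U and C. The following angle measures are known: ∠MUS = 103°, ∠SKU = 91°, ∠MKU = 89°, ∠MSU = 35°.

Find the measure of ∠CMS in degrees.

1. ∠CKM = 91°  [vertical angles at K]
2. ∠MCU = 35°  [same arc UM]
3. ∠CMS = 54°  [△MKC]

∠CMS = 54°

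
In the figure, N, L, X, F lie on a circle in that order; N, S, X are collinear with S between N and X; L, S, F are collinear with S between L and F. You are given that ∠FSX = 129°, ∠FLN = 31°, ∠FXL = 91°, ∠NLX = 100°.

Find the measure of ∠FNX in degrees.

1. ∠FXN = 31°  [same arc NF]
2. ∠NFX = 80°  [cyclic NLXF, opposite ∠L+∠F]
3. ∠FNX = 69°  [△NXF]

∠FNX = 69°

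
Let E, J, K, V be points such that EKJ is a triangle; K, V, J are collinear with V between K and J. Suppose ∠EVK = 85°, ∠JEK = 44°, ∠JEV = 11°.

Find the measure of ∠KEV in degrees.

∠KEV = 33°

1. ∠EVJ = 95°  [linear pair at V on KJ]
2. ∠EJV = 74°  [△EVJ]
3. ∠EJK = 74°  [V on ray JK]
4. ∠EKJ = 62°  [△EKJ]
5. ∠EKV = 62°  [V on ray KJ]
6. ∠KEV = 33°  [△EKV]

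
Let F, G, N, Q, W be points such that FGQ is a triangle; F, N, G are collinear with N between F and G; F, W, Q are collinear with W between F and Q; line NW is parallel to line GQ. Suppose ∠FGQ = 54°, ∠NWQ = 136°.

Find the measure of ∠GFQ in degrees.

∠GFQ = 82°

1. ∠FNW = 54°  [NW∥GQ, corresponding at N]
2. ∠FWN = 44°  [linear pair at W on FQ]
3. ∠NFW = 82°  [△FNW]
4. ∠GFQ = 82°  [N on FG, W on FQ]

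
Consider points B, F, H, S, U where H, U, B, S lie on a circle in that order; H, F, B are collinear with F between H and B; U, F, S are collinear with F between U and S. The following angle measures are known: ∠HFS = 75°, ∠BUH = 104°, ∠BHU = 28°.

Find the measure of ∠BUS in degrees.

1. ∠BFU = 75°  [vertical angles at F]
2. ∠HBU = 48°  [△HUB]
3. ∠BUS = 57°  [△UFB]

∠BUS = 57°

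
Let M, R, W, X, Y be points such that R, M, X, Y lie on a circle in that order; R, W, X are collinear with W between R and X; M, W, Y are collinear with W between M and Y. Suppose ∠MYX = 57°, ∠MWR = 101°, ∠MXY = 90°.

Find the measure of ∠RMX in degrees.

∠RMX = 55°

1. ∠MRX = 57°  [same arc MX]
2. ∠XMY = 33°  [△MXY]
3. ∠MWX = 79°  [linear pair at W on RX]
4. ∠MXR = 68°  [△MWX]
5. ∠RMX = 55°  [△RMX]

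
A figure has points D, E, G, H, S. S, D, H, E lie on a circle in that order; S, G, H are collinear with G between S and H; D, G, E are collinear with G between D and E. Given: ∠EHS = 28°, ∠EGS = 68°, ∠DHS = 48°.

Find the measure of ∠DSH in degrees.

1. ∠EDS = 28°  [same arc SE]
2. ∠DGH = 68°  [vertical angles at G]
3. ∠DGS = 112°  [linear pair at G on SH]
4. ∠DSH = 40°  [△SGD]

∠DSH = 40°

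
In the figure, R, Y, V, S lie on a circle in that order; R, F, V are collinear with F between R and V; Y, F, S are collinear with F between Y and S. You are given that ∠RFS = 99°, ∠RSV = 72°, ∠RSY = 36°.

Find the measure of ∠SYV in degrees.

∠SYV = 45°

1. ∠VFY = 99°  [vertical angles at F]
2. ∠RVY = 36°  [same arc RY]
3. ∠SYV = 45°  [△YFV]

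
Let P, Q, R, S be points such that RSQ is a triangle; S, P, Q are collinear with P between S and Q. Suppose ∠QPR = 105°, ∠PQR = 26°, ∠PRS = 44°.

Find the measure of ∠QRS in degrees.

∠QRS = 93°

1. ∠RPS = 75°  [linear pair at P on SQ]
2. ∠RQS = 26°  [P on ray QS]
3. ∠PSR = 61°  [△RSP]
4. ∠QSR = 61°  [P on ray SQ]
5. ∠QRS = 93°  [△RSQ]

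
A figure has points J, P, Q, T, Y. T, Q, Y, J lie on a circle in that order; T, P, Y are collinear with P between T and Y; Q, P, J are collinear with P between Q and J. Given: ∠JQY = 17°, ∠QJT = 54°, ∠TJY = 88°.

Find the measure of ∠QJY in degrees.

∠QJY = 34°

1. ∠JTY = 17°  [same arc YJ]
2. ∠JPT = 109°  [△TPJ]
3. ∠JYT = 75°  [△TYJ]
4. ∠JPY = 71°  [linear pair at P on TY]
5. ∠QJY = 34°  [△YPJ]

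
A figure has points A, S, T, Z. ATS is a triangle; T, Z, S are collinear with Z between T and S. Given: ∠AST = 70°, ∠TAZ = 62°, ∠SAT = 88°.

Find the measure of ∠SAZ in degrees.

∠SAZ = 26°

1. ∠ATS = 22°  [△ATS]
2. ∠ASZ = 70°  [Z on ray ST]
3. ∠ATZ = 22°  [Z on ray TS]
4. ∠AZT = 96°  [△ATZ]
5. ∠AZS = 84°  [linear pair at Z on TS]
6. ∠SAZ = 26°  [△AZS]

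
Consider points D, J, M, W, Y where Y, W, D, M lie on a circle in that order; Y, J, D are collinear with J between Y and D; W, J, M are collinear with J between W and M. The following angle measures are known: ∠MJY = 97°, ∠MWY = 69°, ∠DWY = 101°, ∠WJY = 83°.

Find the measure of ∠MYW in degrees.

1. ∠DYW = 28°  [△YJW]
2. ∠WDY = 51°  [△YWD]
3. ∠WMY = 51°  [same arc YW]
4. ∠MYW = 60°  [△YWM]

∠MYW = 60°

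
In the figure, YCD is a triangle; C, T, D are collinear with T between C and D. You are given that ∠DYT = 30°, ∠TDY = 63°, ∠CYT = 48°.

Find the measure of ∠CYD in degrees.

1. ∠DTY = 87°  [△YTD]
2. ∠CDY = 63°  [T on ray DC]
3. ∠CTY = 93°  [linear pair at T on CD]
4. ∠TCY = 39°  [△YCT]
5. ∠DCY = 39°  [T on ray CD]
6. ∠CYD = 78°  [△YCD]

∠CYD = 78°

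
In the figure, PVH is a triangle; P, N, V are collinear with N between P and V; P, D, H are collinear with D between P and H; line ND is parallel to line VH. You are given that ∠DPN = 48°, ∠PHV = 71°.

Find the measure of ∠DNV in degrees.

∠DNV = 119°

1. ∠HPV = 48°  [N on PV, D on PH]
2. ∠HVP = 61°  [△PVH]
3. ∠DNP = 61°  [ND∥VH, corresponding at N]
4. ∠DNV = 119°  [linear pair at N on PV]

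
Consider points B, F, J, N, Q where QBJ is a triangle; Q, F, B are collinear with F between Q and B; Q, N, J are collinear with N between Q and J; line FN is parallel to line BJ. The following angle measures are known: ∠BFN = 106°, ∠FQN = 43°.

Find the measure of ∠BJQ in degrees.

∠BJQ = 63°

1. ∠NFQ = 74°  [linear pair at F on QB]
2. ∠FNQ = 63°  [△QFN]
3. ∠BJQ = 63°  [FN∥BJ, corresponding at N]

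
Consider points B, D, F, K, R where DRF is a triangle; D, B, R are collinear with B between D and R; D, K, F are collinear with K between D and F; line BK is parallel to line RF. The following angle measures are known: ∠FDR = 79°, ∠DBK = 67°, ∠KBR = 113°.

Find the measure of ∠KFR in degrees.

1. ∠BDK = 79°  [B on DR, K on DF]
2. ∠BKD = 34°  [△DBK]
3. ∠BKF = 146°  [linear pair at K on DF]
4. ∠KFR = 34°  [BK∥RF, co-interior at F–K]

∠KFR = 34°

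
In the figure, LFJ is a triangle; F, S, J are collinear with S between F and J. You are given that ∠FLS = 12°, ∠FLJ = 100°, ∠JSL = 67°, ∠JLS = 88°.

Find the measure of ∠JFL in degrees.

1. ∠LJS = 25°  [△LSJ]
2. ∠FJL = 25°  [S on ray JF]
3. ∠JFL = 55°  [△LFJ]

∠JFL = 55°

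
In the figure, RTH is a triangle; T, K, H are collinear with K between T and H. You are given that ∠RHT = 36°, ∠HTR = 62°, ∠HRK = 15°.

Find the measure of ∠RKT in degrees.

∠RKT = 51°

1. ∠KHR = 36°  [K on ray HT]
2. ∠HKR = 129°  [△RKH]
3. ∠RKT = 51°  [linear pair at K on TH]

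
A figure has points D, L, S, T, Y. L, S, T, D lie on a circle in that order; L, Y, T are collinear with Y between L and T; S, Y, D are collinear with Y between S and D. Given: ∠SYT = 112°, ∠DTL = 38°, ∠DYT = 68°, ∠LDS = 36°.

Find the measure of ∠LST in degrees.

∠LST = 70°

1. ∠LYS = 68°  [linear pair at Y on LT]
2. ∠DSL = 38°  [same arc LD]
3. ∠LTS = 36°  [same arc LS]
4. ∠SLT = 74°  [△LYS]
5. ∠LST = 70°  [△LST]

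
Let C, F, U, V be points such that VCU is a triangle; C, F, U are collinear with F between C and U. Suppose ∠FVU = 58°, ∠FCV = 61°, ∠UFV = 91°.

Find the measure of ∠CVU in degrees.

∠CVU = 88°

1. ∠FUV = 31°  [△VFU]
2. ∠UCV = 61°  [F on ray CU]
3. ∠CUV = 31°  [F on ray UC]
4. ∠CVU = 88°  [△VCU]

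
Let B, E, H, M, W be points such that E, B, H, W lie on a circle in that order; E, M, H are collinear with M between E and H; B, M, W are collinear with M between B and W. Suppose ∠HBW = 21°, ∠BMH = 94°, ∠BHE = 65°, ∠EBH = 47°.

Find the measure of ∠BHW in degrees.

1. ∠BME = 86°  [linear pair at M on EH]
2. ∠BWE = 65°  [same arc EB]
3. ∠BEH = 68°  [△EBH]
4. ∠EBW = 26°  [△EMB]
5. ∠BEW = 89°  [△EBW]
6. ∠BHW = 91°  [cyclic EBHW, opposite ∠E+∠H]

∠BHW = 91°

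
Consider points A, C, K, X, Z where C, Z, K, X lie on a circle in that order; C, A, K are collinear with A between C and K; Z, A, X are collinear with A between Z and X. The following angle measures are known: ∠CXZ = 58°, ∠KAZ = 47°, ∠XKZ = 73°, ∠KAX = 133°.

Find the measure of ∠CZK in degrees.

∠CZK = 90°

1. ∠CKZ = 58°  [same arc CZ]
2. ∠KZX = 75°  [△ZAK]
3. ∠KXZ = 32°  [△ZKX]
4. ∠KCZ = 32°  [same arc ZK]
5. ∠CZK = 90°  [△CZK]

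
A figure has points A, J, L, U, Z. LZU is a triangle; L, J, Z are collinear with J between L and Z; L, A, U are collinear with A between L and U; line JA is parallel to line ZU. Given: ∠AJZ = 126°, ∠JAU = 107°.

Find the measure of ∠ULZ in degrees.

1. ∠AJL = 54°  [linear pair at J on LZ]
2. ∠JAL = 73°  [linear pair at A on LU]
3. ∠ALJ = 53°  [△LJA]
4. ∠ULZ = 53°  [J on LZ, A on LU]

∠ULZ = 53°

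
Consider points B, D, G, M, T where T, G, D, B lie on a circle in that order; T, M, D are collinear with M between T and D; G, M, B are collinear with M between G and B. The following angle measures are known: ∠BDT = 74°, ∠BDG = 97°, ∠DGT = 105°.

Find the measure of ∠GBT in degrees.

1. ∠BGT = 74°  [same arc TB]
2. ∠BTG = 83°  [cyclic TGDB, opposite ∠T+∠D]
3. ∠GBT = 23°  [△TGB]

∠GBT = 23°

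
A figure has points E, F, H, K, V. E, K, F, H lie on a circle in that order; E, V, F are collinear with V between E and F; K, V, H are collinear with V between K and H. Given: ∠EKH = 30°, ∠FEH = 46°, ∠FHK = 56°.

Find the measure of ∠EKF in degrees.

∠EKF = 76°

1. ∠EFH = 30°  [same arc EH]
2. ∠EHF = 104°  [△EFH]
3. ∠EKF = 76°  [cyclic EKFH, opposite ∠K+∠H]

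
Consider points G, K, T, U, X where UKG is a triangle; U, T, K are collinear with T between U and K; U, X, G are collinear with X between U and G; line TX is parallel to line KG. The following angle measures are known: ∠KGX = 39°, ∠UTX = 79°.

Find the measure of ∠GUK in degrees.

∠GUK = 62°

1. ∠KGU = 39°  [X on ray GU]
2. ∠GKU = 79°  [TX∥KG, corresponding at T]
3. ∠GUK = 62°  [△UKG]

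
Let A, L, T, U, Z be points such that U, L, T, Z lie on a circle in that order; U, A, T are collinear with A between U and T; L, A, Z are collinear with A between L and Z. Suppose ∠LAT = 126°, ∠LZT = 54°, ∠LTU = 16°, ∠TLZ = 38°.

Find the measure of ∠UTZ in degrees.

∠UTZ = 72°

1. ∠LUT = 54°  [same arc LT]
2. ∠TLU = 110°  [△ULT]
3. ∠TUZ = 38°  [same arc TZ]
4. ∠TZU = 70°  [cyclic ULTZ, opposite ∠L+∠Z]
5. ∠UTZ = 72°  [△UTZ]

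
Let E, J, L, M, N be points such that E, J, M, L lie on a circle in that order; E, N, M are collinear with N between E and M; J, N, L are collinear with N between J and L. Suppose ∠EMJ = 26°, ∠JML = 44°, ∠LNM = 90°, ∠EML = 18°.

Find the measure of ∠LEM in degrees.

∠LEM = 64°

1. ∠ELJ = 26°  [same arc EJ]
2. ∠ENL = 90°  [linear pair at N on EM]
3. ∠LEM = 64°  [△ENL]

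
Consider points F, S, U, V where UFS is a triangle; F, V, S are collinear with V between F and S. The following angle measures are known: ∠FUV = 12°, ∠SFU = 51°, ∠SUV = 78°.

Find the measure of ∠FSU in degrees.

∠FSU = 39°

1. ∠UFV = 51°  [V on ray FS]
2. ∠FVU = 117°  [△UFV]
3. ∠SVU = 63°  [linear pair at V on FS]
4. ∠USV = 39°  [△UVS]
5. ∠FSU = 39°  [V on ray SF]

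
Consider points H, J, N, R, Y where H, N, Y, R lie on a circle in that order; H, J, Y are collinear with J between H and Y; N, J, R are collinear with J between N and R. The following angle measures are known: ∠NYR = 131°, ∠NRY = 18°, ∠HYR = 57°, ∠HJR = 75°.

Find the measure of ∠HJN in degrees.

1. ∠NHY = 18°  [same arc NY]
2. ∠HNR = 57°  [same arc HR]
3. ∠HJN = 105°  [△HJN]

∠HJN = 105°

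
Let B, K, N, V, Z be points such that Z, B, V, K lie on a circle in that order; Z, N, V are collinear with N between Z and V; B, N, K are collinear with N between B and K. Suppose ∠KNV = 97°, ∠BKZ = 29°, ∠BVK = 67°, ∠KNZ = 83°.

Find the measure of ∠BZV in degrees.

∠BZV = 45°

1. ∠BNZ = 97°  [vertical angles at N]
2. ∠BZK = 113°  [cyclic ZBVK, opposite ∠Z+∠V]
3. ∠KBZ = 38°  [△ZBK]
4. ∠BZV = 45°  [△ZNB]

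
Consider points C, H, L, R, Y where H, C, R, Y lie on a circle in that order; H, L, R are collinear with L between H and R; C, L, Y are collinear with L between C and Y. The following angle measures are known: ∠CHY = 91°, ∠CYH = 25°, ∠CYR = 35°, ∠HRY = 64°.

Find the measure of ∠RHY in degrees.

∠RHY = 56°

1. ∠CRY = 89°  [cyclic HCRY, opposite ∠H+∠R]
2. ∠RCY = 56°  [△CRY]
3. ∠RHY = 56°  [same arc RY]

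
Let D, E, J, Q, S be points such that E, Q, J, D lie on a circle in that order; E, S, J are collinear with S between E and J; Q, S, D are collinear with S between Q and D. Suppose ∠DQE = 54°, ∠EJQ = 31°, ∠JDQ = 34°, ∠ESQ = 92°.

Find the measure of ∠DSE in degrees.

∠DSE = 88°

1. ∠DJE = 54°  [same arc ED]
2. ∠DSJ = 92°  [△JSD]
3. ∠DSE = 88°  [linear pair at S on EJ]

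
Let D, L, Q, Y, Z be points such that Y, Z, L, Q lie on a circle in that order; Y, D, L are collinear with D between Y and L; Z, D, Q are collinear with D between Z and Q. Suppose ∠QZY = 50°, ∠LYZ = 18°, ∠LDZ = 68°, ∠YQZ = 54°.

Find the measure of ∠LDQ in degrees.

∠LDQ = 112°

1. ∠QLY = 50°  [same arc YQ]
2. ∠LQZ = 18°  [same arc ZL]
3. ∠LDQ = 112°  [△LDQ]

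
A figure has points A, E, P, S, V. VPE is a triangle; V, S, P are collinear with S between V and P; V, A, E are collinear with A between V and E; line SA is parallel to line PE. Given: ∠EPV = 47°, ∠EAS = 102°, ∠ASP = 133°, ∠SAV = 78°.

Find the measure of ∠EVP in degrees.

1. ∠ASV = 47°  [SA∥PE, corresponding at S]
2. ∠AVS = 55°  [△VSA]
3. ∠EVP = 55°  [S on VP, A on VE]

∠EVP = 55°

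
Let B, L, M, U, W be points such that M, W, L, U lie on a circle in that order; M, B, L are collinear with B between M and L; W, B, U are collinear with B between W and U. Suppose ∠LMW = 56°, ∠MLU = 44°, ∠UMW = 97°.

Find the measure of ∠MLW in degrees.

∠MLW = 39°

1. ∠MWU = 44°  [same arc MU]
2. ∠MUW = 39°  [△MWU]
3. ∠MLW = 39°  [same arc MW]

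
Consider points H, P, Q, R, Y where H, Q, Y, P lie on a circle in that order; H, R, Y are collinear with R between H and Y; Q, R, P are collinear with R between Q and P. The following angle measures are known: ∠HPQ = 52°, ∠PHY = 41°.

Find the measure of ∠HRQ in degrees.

∠HRQ = 93°

1. ∠HYQ = 52°  [same arc HQ]
2. ∠PQY = 41°  [same arc YP]
3. ∠QRY = 87°  [△QRY]
4. ∠HRQ = 93°  [linear pair at R on HY]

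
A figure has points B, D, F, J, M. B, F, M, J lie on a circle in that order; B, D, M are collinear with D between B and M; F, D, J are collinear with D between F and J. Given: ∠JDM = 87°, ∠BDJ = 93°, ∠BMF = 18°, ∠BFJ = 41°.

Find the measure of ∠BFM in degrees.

1. ∠BDF = 87°  [vertical angles at D]
2. ∠FBM = 52°  [△BDF]
3. ∠BFM = 110°  [△BFM]

∠BFM = 110°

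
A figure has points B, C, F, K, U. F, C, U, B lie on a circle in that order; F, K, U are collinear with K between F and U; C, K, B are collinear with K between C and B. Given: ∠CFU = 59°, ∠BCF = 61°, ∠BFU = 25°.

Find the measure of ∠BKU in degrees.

∠BKU = 60°

1. ∠CBU = 59°  [same arc CU]
2. ∠BUF = 61°  [same arc FB]
3. ∠BKU = 60°  [△UKB]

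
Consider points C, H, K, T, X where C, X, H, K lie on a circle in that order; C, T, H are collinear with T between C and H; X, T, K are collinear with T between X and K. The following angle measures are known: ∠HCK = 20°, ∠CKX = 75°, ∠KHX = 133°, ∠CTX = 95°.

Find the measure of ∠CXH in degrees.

1. ∠HXK = 20°  [same arc HK]
2. ∠CHX = 75°  [same arc CX]
3. ∠HKX = 27°  [△XHK]
4. ∠HCX = 27°  [same arc XH]
5. ∠CXH = 78°  [△CXH]

∠CXH = 78°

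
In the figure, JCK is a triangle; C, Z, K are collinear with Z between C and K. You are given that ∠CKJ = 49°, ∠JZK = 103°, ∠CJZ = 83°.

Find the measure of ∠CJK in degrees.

1. ∠CZJ = 77°  [linear pair at Z on CK]
2. ∠JCZ = 20°  [△JCZ]
3. ∠JCK = 20°  [Z on ray CK]
4. ∠CJK = 111°  [△JCK]

∠CJK = 111°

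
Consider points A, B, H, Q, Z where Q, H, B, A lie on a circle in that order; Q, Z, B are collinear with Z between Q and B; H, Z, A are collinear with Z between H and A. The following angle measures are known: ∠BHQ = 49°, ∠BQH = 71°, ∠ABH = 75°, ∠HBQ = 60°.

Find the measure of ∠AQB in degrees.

1. ∠BAH = 71°  [same arc HB]
2. ∠AHB = 34°  [△HBA]
3. ∠AQB = 34°  [same arc BA]

∠AQB = 34°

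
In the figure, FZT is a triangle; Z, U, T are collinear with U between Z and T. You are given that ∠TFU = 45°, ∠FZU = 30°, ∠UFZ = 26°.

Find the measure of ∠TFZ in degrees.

∠TFZ = 71°

1. ∠FUZ = 124°  [△FZU]
2. ∠FZT = 30°  [U on ray ZT]
3. ∠FUT = 56°  [linear pair at U on ZT]
4. ∠FTU = 79°  [△FUT]
5. ∠FTZ = 79°  [U on ray TZ]
6. ∠TFZ = 71°  [△FZT]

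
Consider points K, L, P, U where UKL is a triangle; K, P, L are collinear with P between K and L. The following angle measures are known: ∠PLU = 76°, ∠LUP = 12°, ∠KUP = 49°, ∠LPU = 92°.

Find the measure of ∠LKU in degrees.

∠LKU = 43°

1. ∠KPU = 88°  [linear pair at P on KL]
2. ∠PKU = 43°  [△UKP]
3. ∠LKU = 43°  [P on ray KL]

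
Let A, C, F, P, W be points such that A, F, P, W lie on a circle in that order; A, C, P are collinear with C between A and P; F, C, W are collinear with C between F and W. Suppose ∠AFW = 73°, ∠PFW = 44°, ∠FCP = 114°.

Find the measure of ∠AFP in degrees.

∠AFP = 117°

1. ∠APW = 73°  [same arc AW]
2. ∠PAW = 44°  [same arc PW]
3. ∠AWP = 63°  [△APW]
4. ∠AFP = 117°  [cyclic AFPW, opposite ∠F+∠W]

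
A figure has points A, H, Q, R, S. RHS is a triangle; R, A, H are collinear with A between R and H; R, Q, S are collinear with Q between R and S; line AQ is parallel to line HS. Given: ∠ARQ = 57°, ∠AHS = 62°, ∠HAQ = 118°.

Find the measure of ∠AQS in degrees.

∠AQS = 119°

1. ∠QAR = 62°  [linear pair at A on RH]
2. ∠AQR = 61°  [△RAQ]
3. ∠AQS = 119°  [linear pair at Q on RS]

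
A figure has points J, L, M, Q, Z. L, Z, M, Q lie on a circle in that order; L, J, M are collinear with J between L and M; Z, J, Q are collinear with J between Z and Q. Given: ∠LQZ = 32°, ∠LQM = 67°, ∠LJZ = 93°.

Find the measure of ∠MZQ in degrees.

∠MZQ = 61°

1. ∠LMZ = 32°  [same arc LZ]
2. ∠MJZ = 87°  [linear pair at J on LM]
3. ∠MZQ = 61°  [△ZJM]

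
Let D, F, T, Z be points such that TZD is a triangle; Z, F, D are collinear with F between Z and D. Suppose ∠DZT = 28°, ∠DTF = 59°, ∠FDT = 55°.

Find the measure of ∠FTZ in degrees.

1. ∠FZT = 28°  [F on ray ZD]
2. ∠DFT = 66°  [△TFD]
3. ∠TFZ = 114°  [linear pair at F on ZD]
4. ∠FTZ = 38°  [△TZF]

∠FTZ = 38°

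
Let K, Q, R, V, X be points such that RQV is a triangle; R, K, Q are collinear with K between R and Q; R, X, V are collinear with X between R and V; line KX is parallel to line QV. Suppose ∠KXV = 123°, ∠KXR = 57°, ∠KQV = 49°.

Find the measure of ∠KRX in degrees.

∠KRX = 74°

1. ∠QVR = 57°  [KX∥QV, corresponding at X]
2. ∠RQV = 49°  [K on ray QR]
3. ∠QRV = 74°  [△RQV]
4. ∠KRX = 74°  [K on RQ, X on RV]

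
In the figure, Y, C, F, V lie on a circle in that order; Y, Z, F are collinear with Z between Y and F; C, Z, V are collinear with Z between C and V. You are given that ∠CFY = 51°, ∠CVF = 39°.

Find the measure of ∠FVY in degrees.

1. ∠CYF = 39°  [same arc CF]
2. ∠FCY = 90°  [△YCF]
3. ∠FVY = 90°  [cyclic YCFV, opposite ∠C+∠V]

∠FVY = 90°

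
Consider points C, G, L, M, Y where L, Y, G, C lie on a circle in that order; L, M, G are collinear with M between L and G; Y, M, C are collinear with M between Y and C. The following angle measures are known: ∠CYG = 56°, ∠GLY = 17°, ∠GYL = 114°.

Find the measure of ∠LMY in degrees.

∠LMY = 105°

1. ∠CLG = 56°  [same arc GC]
2. ∠GCY = 17°  [same arc YG]
3. ∠GCL = 66°  [cyclic LYGC, opposite ∠Y+∠C]
4. ∠CGL = 58°  [△LGC]
5. ∠CMG = 105°  [△GMC]
6. ∠LMY = 105°  [vertical angles at M]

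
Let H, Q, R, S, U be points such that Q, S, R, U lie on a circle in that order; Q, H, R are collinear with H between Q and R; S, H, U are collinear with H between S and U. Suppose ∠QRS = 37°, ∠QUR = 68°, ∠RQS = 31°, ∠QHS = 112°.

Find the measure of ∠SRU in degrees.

∠SRU = 74°

1. ∠QUS = 37°  [same arc QS]
2. ∠QSU = 37°  [△QHS]
3. ∠SQU = 106°  [△QSU]
4. ∠SRU = 74°  [cyclic QSRU, opposite ∠Q+∠R]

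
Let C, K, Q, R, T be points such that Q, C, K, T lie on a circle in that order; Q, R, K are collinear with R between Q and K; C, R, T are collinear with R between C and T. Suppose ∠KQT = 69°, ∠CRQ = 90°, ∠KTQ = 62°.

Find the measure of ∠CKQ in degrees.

1. ∠KCT = 69°  [same arc KT]
2. ∠CRK = 90°  [linear pair at R on QK]
3. ∠CKQ = 21°  [△CRK]

∠CKQ = 21°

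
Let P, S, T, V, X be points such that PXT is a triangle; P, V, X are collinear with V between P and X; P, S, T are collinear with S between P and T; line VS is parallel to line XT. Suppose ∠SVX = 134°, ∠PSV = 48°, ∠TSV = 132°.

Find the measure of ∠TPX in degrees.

∠TPX = 86°

1. ∠PVS = 46°  [linear pair at V on PX]
2. ∠SPV = 86°  [△PVS]
3. ∠TPX = 86°  [V on PX, S on PT]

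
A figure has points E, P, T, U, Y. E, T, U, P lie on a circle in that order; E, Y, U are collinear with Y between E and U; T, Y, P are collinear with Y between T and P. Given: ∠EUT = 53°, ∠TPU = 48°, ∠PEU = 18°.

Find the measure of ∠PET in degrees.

∠PET = 66°

1. ∠PTU = 18°  [same arc UP]
2. ∠PUT = 114°  [△TUP]
3. ∠PET = 66°  [cyclic ETUP, opposite ∠E+∠U]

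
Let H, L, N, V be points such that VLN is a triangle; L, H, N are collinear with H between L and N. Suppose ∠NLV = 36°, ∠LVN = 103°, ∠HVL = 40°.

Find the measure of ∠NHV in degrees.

1. ∠HLV = 36°  [H on ray LN]
2. ∠LHV = 104°  [△VLH]
3. ∠NHV = 76°  [linear pair at H on LN]

∠NHV = 76°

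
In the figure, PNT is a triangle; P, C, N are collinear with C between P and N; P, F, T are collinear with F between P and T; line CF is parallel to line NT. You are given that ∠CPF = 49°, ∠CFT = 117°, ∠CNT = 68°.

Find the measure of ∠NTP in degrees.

1. ∠NPT = 49°  [C on PN, F on PT]
2. ∠PNT = 68°  [C on ray NP]
3. ∠NTP = 63°  [△PNT]

∠NTP = 63°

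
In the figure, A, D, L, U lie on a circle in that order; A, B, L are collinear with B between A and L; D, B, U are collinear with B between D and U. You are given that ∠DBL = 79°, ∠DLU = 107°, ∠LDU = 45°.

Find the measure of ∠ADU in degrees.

1. ∠ABU = 79°  [vertical angles at B]
2. ∠DAU = 73°  [cyclic ADLU, opposite ∠A+∠L]
3. ∠LAU = 45°  [same arc LU]
4. ∠AUD = 56°  [△ABU]
5. ∠ADU = 51°  [△ADU]

∠ADU = 51°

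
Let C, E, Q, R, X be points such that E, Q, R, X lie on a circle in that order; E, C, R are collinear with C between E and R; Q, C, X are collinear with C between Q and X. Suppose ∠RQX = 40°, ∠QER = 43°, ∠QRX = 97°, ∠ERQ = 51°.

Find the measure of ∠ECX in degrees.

∠ECX = 89°

1. ∠REX = 40°  [same arc RX]
2. ∠EXQ = 51°  [same arc EQ]
3. ∠ECX = 89°  [△ECX]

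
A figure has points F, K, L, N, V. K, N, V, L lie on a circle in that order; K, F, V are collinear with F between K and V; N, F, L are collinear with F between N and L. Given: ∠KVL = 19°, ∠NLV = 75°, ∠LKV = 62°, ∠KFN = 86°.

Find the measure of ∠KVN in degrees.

∠KVN = 24°

1. ∠KLV = 99°  [△KVL]
2. ∠NKV = 75°  [same arc NV]
3. ∠KNV = 81°  [cyclic KNVL, opposite ∠N+∠L]
4. ∠KVN = 24°  [△KNV]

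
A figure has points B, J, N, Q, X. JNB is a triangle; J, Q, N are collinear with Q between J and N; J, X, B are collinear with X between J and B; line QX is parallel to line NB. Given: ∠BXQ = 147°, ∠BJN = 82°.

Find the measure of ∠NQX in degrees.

1. ∠JXQ = 33°  [linear pair at X on JB]
2. ∠QJX = 82°  [Q on JN, X on JB]
3. ∠JQX = 65°  [△JQX]
4. ∠NQX = 115°  [linear pair at Q on JN]

∠NQX = 115°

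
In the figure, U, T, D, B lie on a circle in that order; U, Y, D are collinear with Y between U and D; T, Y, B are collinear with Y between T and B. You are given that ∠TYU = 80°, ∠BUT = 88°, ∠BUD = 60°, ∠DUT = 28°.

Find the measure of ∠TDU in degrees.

∠TDU = 20°

1. ∠DYT = 100°  [linear pair at Y on UD]
2. ∠BTD = 60°  [same arc DB]
3. ∠TDU = 20°  [△TYD]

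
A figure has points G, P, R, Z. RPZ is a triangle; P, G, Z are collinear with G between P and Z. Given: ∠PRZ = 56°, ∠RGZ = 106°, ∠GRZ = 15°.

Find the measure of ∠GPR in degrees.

1. ∠GZR = 59°  [△RGZ]
2. ∠PZR = 59°  [G on ray ZP]
3. ∠RPZ = 65°  [△RPZ]
4. ∠GPR = 65°  [G on ray PZ]

∠GPR = 65°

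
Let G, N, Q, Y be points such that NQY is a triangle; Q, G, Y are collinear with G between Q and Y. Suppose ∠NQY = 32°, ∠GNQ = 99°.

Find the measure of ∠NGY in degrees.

∠NGY = 131°

1. ∠GQN = 32°  [G on ray QY]
2. ∠NGQ = 49°  [△NQG]
3. ∠NGY = 131°  [linear pair at G on QY]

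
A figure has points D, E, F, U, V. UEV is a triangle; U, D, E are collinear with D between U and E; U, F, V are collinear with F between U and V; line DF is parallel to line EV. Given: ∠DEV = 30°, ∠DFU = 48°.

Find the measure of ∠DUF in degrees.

1. ∠UEV = 30°  [D on ray EU]
2. ∠EVU = 48°  [DF∥EV, corresponding at F]
3. ∠EUV = 102°  [△UEV]
4. ∠DUF = 102°  [D on UE, F on UV]

∠DUF = 102°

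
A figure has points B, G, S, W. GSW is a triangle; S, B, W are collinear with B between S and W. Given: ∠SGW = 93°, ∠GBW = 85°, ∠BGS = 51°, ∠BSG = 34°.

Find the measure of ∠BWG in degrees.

∠BWG = 53°

1. ∠GSW = 34°  [B on ray SW]
2. ∠GWS = 53°  [△GSW]
3. ∠BWG = 53°  [B on ray WS]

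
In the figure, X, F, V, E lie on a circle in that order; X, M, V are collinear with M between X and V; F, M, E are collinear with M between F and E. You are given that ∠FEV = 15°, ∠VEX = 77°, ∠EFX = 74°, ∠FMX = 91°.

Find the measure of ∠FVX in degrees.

∠FVX = 62°

1. ∠FXV = 15°  [same arc FV]
2. ∠VFX = 103°  [cyclic XFVE, opposite ∠F+∠E]
3. ∠FVX = 62°  [△XFV]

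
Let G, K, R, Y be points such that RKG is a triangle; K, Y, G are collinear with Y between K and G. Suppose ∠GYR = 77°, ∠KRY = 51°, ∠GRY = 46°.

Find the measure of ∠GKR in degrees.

1. ∠KYR = 103°  [linear pair at Y on KG]
2. ∠RKY = 26°  [△RKY]
3. ∠GKR = 26°  [Y on ray KG]

∠GKR = 26°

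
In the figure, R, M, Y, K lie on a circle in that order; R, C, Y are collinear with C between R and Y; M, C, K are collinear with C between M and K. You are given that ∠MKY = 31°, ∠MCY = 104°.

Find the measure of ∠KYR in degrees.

∠KYR = 73°

1. ∠MRY = 31°  [same arc MY]
2. ∠MCR = 76°  [linear pair at C on RY]
3. ∠KMR = 73°  [△RCM]
4. ∠KYR = 73°  [same arc RK]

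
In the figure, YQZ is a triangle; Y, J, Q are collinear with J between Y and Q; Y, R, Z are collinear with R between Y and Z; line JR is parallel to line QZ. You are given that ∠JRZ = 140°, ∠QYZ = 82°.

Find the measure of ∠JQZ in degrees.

1. ∠JRY = 40°  [linear pair at R on YZ]
2. ∠JYR = 82°  [J on YQ, R on YZ]
3. ∠RJY = 58°  [△YJR]
4. ∠QJR = 122°  [linear pair at J on YQ]
5. ∠JQZ = 58°  [JR∥QZ, co-interior at Q–J]

∠JQZ = 58°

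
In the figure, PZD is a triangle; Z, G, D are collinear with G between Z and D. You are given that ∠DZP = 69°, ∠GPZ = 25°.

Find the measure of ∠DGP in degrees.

∠DGP = 94°

1. ∠GZP = 69°  [G on ray ZD]
2. ∠PGZ = 86°  [△PZG]
3. ∠DGP = 94°  [linear pair at G on ZD]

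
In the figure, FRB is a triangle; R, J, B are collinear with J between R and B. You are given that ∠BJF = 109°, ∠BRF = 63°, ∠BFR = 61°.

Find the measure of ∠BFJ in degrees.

∠BFJ = 15°

1. ∠FBR = 56°  [△FRB]
2. ∠FBJ = 56°  [J on ray BR]
3. ∠BFJ = 15°  [△FJB]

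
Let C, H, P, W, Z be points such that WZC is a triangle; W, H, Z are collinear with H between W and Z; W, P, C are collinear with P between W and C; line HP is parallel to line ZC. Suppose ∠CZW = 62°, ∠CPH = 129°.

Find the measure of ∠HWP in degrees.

1. ∠PHW = 62°  [HP∥ZC, corresponding at H]
2. ∠HPW = 51°  [linear pair at P on WC]
3. ∠HWP = 67°  [△WHP]

∠HWP = 67°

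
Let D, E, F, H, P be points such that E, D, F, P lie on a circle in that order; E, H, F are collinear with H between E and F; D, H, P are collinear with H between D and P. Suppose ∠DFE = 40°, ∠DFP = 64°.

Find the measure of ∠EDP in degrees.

1. ∠DPE = 40°  [same arc ED]
2. ∠DEP = 116°  [cyclic EDFP, opposite ∠E+∠F]
3. ∠EDP = 24°  [△EDP]

∠EDP = 24°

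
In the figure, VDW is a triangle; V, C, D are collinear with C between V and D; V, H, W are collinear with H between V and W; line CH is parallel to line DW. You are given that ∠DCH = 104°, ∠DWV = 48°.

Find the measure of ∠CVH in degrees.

∠CVH = 56°

1. ∠HCV = 76°  [linear pair at C on VD]
2. ∠CHV = 48°  [CH∥DW, corresponding at H]
3. ∠CVH = 56°  [△VCH]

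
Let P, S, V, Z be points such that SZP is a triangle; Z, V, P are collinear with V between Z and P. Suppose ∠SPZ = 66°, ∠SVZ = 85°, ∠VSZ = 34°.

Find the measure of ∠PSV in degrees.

1. ∠SPV = 66°  [V on ray PZ]
2. ∠PVS = 95°  [linear pair at V on ZP]
3. ∠PSV = 19°  [△SVP]

∠PSV = 19°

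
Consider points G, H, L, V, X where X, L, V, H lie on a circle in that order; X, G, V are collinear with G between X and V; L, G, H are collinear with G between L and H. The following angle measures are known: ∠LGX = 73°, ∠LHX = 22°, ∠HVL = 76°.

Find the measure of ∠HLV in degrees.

1. ∠LGV = 107°  [linear pair at G on XV]
2. ∠LVX = 22°  [same arc XL]
3. ∠HLV = 51°  [△LGV]

∠HLV = 51°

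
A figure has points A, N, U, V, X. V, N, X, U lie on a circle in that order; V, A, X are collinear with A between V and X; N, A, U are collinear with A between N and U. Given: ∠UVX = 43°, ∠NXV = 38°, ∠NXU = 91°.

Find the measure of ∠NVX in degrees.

∠NVX = 46°

1. ∠UNX = 43°  [same arc XU]
2. ∠NUX = 46°  [△NXU]
3. ∠NVX = 46°  [same arc NX]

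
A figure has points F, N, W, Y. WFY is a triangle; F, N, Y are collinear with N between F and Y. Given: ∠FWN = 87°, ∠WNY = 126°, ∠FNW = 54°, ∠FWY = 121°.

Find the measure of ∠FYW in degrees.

∠FYW = 20°

1. ∠NFW = 39°  [△WFN]
2. ∠WFY = 39°  [N on ray FY]
3. ∠FYW = 20°  [△WFY]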